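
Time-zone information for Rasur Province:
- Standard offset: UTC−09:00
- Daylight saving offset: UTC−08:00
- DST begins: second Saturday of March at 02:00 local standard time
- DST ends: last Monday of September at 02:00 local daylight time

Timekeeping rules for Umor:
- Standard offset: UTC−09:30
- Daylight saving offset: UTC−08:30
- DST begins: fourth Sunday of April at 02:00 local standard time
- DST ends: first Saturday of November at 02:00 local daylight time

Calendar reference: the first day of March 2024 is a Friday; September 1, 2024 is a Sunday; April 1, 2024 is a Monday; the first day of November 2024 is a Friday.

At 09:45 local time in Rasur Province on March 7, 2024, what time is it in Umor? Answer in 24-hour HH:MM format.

1 March 2024 is a Friday, so the first Saturday is March 2 and the second is March 9.
1 September 2024 is a Sunday, so Mondays fall on 2, 9, 16, 23, 30; the last is September 30.
Daylight saving runs 9 March – 30 September; March 7, 2024 is outside that window, so Rasur Province is on standard time at UTC−09:00.
09:45 Rasur Province + 9h = 18:45 UTC.
1 April 2024 is a Monday, so the first Sunday is April 7 and the fourth is April 28.
1 November 2024 is a Friday, so the first Saturday is November 2.
At the standard offset (UTC−09:30), 18:45 UTC − 9h30m = 09:15 Umor standard time.
The standard-time date in Umor, March 7, 2024, is outside the daylight-saving period (28 April – 2 November), so Umor is on standard time, UTC−09:30.
18:45 UTC − 9h30m = 09:15 Umor.

09:15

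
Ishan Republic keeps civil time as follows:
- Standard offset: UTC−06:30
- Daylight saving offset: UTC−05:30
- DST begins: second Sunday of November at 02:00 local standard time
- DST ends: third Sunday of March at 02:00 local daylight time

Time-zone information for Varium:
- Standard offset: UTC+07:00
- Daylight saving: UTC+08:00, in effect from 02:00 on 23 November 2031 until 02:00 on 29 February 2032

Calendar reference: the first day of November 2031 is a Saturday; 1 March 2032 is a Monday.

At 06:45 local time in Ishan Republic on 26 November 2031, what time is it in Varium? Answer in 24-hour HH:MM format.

20:15

1 November 2031 is a Saturday, so the first Sunday is November 2 and the second is November 9.
1 March 2032 is a Monday, so the first Sunday is March 7 and the third is March 21.
26 November 2031 lies within the daylight-saving period (9 November 2031 – 21 March 2032), so Ishan Republic is on daylight time, UTC−05:30.
06:45 Ishan Republic + 5h30m = 12:15 UTC.
At the standard offset (UTC+07:00), 12:15 UTC + 7h = 19:15 Varium standard time.
Daylight saving runs 23 November 2031 – 29 February 2032; the standard-time date in Varium, 26 November 2031, is inside that window, so Varium is at UTC+08:00.
12:15 UTC + 8h = 20:15 Varium.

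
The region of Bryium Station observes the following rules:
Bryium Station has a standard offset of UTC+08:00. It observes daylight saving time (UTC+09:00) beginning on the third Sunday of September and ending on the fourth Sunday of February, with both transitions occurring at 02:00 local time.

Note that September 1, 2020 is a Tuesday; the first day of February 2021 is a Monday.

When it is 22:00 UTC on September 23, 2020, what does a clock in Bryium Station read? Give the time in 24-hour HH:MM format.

1 September 2020 is a Tuesday, so the first Sunday is September 6 and the third is September 20.
1 February 2021 is a Monday, so the first Sunday is February 7 and the fourth is February 28.
At the standard offset (UTC+08:00), 22:00 UTC + 8h = 06:00 Bryium Station standard time (rolling into the next day, 24 September 2020).
Daylight saving runs 20 September 2020 – 28 February 2021; the standard-time date in Bryium Station, September 24, 2020, is inside that window, so Bryium Station is at UTC+09:00.
22:00 UTC + 9h = 07:00 local (rolling into the next day, 24 September 2020).

07:00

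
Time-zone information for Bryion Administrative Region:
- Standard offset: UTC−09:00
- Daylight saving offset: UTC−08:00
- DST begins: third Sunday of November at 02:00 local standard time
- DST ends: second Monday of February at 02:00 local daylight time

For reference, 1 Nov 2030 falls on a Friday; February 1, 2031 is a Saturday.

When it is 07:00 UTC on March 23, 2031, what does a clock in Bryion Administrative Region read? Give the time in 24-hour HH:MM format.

1 November 2030 is a Friday, so the first Sunday is November 3 and the third is November 17.
1 February 2031 is a Saturday, so the first Monday is February 3 and the second is February 10.
At the standard offset (UTC−09:00), 07:00 UTC − 9h = 22:00 Bryion Administrative Region standard time (rolling into the previous day, 22 March 2031).
The standard-time date in Bryion Administrative Region, March 22, 2031, does not fall between 17 November 2030 and 10 February 2031, so daylight saving is not in effect and Bryion Administrative Region is at UTC−09:00.
07:00 UTC − 9h = 22:00 local (rolling into the previous day, 22 March 2031).

22:00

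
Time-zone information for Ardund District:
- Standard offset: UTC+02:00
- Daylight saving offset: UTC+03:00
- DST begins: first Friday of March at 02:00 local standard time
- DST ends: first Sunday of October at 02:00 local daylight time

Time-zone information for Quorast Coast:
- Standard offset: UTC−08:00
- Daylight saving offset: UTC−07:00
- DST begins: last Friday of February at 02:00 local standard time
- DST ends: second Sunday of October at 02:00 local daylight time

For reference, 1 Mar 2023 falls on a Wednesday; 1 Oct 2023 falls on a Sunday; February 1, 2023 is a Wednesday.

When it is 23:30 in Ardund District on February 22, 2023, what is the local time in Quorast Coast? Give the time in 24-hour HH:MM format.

1 March 2023 is a Wednesday, so the first Friday is March 3.
1 October 2023 is a Sunday, so the first Sunday is October 1.
Daylight saving runs 3 March – 1 October; February 22, 2023 is outside that window, so Ardund District is on standard time at UTC+02:00.
23:30 Ardund District − 2h = 21:30 UTC.
1 February 2023 is a Wednesday, so Fridays fall on 3, 10, 17, 24; the last is February 24.
1 October 2023 is a Sunday, so the first Sunday is October 1 and the second is October 8.
At the standard offset (UTC−08:00), 21:30 UTC − 8h = 13:30 Quorast Coast standard time.
Daylight saving runs 24 February – 8 October; the standard-time date in Quorast Coast, February 22, 2023, is outside that window, so Quorast Coast is on standard time at UTC−08:00.
21:30 UTC − 8h = 13:30 Quorast Coast.

13:30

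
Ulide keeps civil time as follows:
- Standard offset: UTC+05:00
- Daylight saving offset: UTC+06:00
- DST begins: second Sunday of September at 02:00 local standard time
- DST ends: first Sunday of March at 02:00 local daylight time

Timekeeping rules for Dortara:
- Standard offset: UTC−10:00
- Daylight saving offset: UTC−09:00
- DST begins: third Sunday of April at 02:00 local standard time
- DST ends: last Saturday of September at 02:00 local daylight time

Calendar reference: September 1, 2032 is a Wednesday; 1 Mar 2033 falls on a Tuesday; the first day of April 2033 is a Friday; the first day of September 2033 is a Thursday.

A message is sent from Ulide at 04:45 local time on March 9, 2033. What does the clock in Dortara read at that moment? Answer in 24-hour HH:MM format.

13:45

1 September 2032 is a Wednesday, so the first Sunday is September 5 and the second is September 12.
1 March 2033 is a Tuesday, so the first Sunday is March 6.
Daylight saving runs 12 September 2032 – 6 March 2033; March 9, 2033 is outside that window, so Ulide is on standard time at UTC+05:00.
04:45 Ulide − 5h = 23:45 UTC (rolling into the previous day, 8 March 2033).
1 April 2033 is a Friday, so the first Sunday is April 3 and the third is April 17.
1 September 2033 is a Thursday, so Saturdays fall on 3, 10, 17, 24; the last is September 24.
At the standard offset (UTC−10:00), 23:45 UTC − 10h = 13:45 Dortara standard time.
Daylight saving runs 17 April – 24 September; the standard-time date in Dortara, March 8, 2033, is outside that window, so Dortara is on standard time at UTC−10:00.
23:45 UTC − 10h = 13:45 Dortara.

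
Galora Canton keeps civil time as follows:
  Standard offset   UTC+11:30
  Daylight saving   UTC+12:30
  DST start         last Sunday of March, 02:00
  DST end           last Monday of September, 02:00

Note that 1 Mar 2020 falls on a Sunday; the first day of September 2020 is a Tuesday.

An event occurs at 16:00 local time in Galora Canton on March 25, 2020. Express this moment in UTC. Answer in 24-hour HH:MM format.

1 March 2020 is a Sunday, so Sundays fall on 1, 8, 15, 22, 29; the last is March 29.
1 September 2020 is a Tuesday, so Mondays fall on 7, 14, 21, 28; the last is September 28.
March 25, 2020 is outside the daylight-saving period (29 March – 28 September), so Galora Canton is on standard time, UTC+11:30.
16:00 local − 11h30m = 04:30 UTC.

04:30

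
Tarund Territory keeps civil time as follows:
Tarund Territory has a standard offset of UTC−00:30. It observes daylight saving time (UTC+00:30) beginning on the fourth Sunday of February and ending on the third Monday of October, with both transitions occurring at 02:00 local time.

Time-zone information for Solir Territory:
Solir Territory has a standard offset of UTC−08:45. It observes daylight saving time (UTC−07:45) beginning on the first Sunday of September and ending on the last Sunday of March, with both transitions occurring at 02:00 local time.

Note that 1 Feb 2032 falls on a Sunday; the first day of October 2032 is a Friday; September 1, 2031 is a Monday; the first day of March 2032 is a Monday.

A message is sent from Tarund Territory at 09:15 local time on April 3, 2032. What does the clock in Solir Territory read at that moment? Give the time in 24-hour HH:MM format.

1 February 2032 is a Sunday, so the first Sunday is February 1 and the fourth is February 22.
1 October 2032 is a Friday, so the first Monday is October 4 and the third is October 18.
Daylight saving runs 22 February – 18 October; April 3, 2032 is inside that window, so Tarund Territory is at UTC+00:30.
09:15 Tarund Territory − 0h30m = 08:45 UTC.
1 September 2031 is a Monday, so the first Sunday is September 7.
1 March 2032 is a Monday, so Sundays fall on 7, 14, 21, 28; the last is March 28.
At the standard offset (UTC−08:45), 08:45 UTC − 8h45m = 00:00 Solir Territory standard time.
The standard-time date in Solir Territory, April 3, 2032, is outside the daylight-saving period (7 September 2031 – 28 March 2032), so Solir Territory is on standard time, UTC−08:45.
08:45 UTC − 8h45m = 00:00 Solir Territory.

00:00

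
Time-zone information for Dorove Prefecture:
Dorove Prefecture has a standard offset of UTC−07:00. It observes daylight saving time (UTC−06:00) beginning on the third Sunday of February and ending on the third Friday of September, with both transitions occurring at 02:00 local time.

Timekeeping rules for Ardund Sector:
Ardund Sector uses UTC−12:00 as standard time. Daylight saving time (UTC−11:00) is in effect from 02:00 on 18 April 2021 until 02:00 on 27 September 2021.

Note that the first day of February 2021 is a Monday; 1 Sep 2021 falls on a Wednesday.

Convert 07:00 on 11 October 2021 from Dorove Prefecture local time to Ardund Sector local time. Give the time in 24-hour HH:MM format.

1 February 2021 is a Monday, so the first Sunday is February 7 and the third is February 21.
1 September 2021 is a Wednesday, so the first Friday is September 3 and the third is September 17.
11 October 2021 is outside the daylight-saving period (21 February – 17 September), so Dorove Prefecture is on standard time, UTC−07:00.
07:00 Dorove Prefecture + 7h = 14:00 UTC.
At the standard offset (UTC−12:00), 14:00 UTC − 12h = 02:00 Ardund Sector standard time.
The standard-time date in Ardund Sector, 11 October 2021, is outside the daylight-saving period (18 April – 27 September), so Ardund Sector is on standard time, UTC−12:00.
14:00 UTC − 12h = 02:00 Ardund Sector.

02:00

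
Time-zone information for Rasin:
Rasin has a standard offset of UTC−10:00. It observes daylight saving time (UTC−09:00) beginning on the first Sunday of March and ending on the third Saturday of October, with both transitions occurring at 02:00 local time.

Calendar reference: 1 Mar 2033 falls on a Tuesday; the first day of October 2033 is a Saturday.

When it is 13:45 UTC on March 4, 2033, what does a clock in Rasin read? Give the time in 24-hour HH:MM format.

03:45

1 March 2033 is a Tuesday, so the first Sunday is March 6.
1 October 2033 is a Saturday, so the first Saturday is October 1 and the third is October 15.
At the standard offset (UTC−10:00), 13:45 UTC − 10h = 03:45 Rasin standard time.
The standard-time date in Rasin, March 4, 2033, is outside the daylight-saving period (6 March – 15 October), so Rasin is on standard time, UTC−10:00.
13:45 UTC − 10h = 03:45 local.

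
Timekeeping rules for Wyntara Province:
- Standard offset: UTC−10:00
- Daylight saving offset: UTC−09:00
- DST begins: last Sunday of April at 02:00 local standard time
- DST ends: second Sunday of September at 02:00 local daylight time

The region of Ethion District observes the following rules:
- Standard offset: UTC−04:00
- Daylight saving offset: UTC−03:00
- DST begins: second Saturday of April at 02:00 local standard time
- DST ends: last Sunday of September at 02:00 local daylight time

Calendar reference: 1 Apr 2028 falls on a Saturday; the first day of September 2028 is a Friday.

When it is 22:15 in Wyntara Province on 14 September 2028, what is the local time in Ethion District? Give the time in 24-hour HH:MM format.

05:15

1 April 2028 is a Saturday, so Sundays fall on 2, 9, 16, 23, 30; the last is April 30.
1 September 2028 is a Friday, so the first Sunday is September 3 and the second is September 10.
Daylight saving runs 30 April – 10 September; 14 September 2028 is outside that window, so Wyntara Province is on standard time at UTC−10:00.
22:15 Wyntara Province + 10h = 08:15 UTC (rolling into the next day, 15 September 2028).
1 April 2028 is a Saturday, so the first Saturday is April 1 and the second is April 8.
1 September 2028 is a Friday, so Sundays fall on 3, 10, 17, 24; the last is September 24.
At the standard offset (UTC−04:00), 08:15 UTC − 4h = 04:15 Ethion District standard time.
Daylight saving runs 8 April – 24 September; the standard-time date in Ethion District, 15 September 2028, is inside that window, so Ethion District is at UTC−03:00.
08:15 UTC − 3h = 05:15 Ethion District.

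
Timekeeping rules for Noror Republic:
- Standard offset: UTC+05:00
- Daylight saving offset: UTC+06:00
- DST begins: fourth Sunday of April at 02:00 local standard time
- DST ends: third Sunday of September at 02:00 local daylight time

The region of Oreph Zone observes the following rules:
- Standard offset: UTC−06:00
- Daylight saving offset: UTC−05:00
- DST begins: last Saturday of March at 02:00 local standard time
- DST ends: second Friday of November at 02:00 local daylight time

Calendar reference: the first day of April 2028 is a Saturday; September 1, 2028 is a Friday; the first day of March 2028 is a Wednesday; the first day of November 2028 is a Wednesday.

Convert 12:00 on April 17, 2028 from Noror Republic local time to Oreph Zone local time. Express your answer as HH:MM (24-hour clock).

1 April 2028 is a Saturday, so the first Sunday is April 2 and the fourth is April 23.
1 September 2028 is a Friday, so the first Sunday is September 3 and the third is September 17.
April 17, 2028 does not fall between 23 April and 17 September, so daylight saving is not in effect and Noror Republic is at UTC+05:00.
12:00 Noror Republic − 5h = 07:00 UTC.
1 March 2028 is a Wednesday, so Saturdays fall on 4, 11, 18, 25; the last is March 25.
1 November 2028 is a Wednesday, so the first Friday is November 3 and the second is November 10.
At the standard offset (UTC−06:00), 07:00 UTC − 6h = 01:00 Oreph Zone standard time.
The standard-time date in Oreph Zone, April 17, 2028, lies within the daylight-saving period (25 March – 10 November), so Oreph Zone is on daylight time, UTC−05:00.
07:00 UTC − 5h = 02:00 Oreph Zone.

02:00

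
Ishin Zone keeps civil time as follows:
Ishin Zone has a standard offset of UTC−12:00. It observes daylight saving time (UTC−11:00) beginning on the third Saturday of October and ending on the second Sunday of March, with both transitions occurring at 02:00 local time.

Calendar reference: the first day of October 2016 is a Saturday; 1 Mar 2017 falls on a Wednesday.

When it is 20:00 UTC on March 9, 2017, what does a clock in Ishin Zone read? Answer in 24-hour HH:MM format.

09:00

1 October 2016 is a Saturday, so the first Saturday is October 1 and the third is October 15.
1 March 2017 is a Wednesday, so the first Sunday is March 5 and the second is March 12.
At the standard offset (UTC−12:00), 20:00 UTC − 12h = 08:00 Ishin Zone standard time.
The standard-time date in Ishin Zone, March 9, 2017, falls between 15 October 2016 and 12 March 2017, so daylight saving is in effect and Ishin Zone is at UTC−11:00.
20:00 UTC − 11h = 09:00 local.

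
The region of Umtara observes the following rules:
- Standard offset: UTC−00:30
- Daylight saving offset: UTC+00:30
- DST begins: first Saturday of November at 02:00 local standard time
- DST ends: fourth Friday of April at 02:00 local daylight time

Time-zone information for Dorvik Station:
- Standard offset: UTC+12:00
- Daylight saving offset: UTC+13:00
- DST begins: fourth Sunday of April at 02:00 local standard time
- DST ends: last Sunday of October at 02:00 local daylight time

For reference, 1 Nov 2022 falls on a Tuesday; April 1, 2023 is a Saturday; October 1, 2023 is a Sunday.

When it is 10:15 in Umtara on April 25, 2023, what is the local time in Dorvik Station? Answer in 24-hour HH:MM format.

22:45

1 November 2022 is a Tuesday, so the first Saturday is November 5.
1 April 2023 is a Saturday, so the first Friday is April 7 and the fourth is April 28.
April 25, 2023 falls between 5 November 2022 and 28 April 2023, so daylight saving is in effect and Umtara is at UTC+00:30.
10:15 Umtara − 0h30m = 09:45 UTC.
1 April 2023 is a Saturday, so the first Sunday is April 2 and the fourth is April 23.
1 October 2023 is a Sunday, so Sundays fall on 1, 8, 15, 22, 29; the last is October 29.
At the standard offset (UTC+12:00), 09:45 UTC + 12h = 21:45 Dorvik Station standard time.
The standard-time date in Dorvik Station, April 25, 2023, lies within the daylight-saving period (23 April – 29 October), so Dorvik Station is on daylight time, UTC+13:00.
09:45 UTC + 13h = 22:45 Dorvik Station.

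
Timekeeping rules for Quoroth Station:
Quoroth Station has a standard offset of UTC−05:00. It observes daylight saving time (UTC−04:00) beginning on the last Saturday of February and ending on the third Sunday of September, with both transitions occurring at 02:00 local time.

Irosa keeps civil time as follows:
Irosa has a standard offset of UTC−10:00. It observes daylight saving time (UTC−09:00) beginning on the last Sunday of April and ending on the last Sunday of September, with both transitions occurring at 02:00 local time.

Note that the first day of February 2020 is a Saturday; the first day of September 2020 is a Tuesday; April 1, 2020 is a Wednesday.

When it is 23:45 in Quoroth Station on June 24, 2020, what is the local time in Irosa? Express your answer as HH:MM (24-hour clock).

18:45

1 February 2020 is a Saturday, so Saturdays fall on 1, 8, 15, 22, 29; the last is February 29.
1 September 2020 is a Tuesday, so the first Sunday is September 6 and the third is September 20.
June 24, 2020 falls between 29 February and 20 September, so daylight saving is in effect and Quoroth Station is at UTC−04:00.
23:45 Quoroth Station + 4h = 03:45 UTC (rolling into the next day, 25 June 2020).
1 April 2020 is a Wednesday, so Sundays fall on 5, 12, 19, 26; the last is April 26.
1 September 2020 is a Tuesday, so Sundays fall on 6, 13, 20, 27; the last is September 27.
At the standard offset (UTC−10:00), 03:45 UTC − 10h = 17:45 Irosa standard time (rolling into the previous day, 24 June 2020).
The standard-time date in Irosa, June 24, 2020, lies within the daylight-saving period (26 April – 27 September), so Irosa is on daylight time, UTC−09:00.
03:45 UTC − 9h = 18:45 Irosa (rolling into the previous day, 24 June 2020).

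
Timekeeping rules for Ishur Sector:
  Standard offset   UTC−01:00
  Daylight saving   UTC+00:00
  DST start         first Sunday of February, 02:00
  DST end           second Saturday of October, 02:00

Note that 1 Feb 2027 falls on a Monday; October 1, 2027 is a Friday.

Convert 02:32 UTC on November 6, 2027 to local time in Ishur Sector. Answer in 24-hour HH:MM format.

1 February 2027 is a Monday, so the first Sunday is February 7.
1 October 2027 is a Friday, so the first Saturday is October 2 and the second is October 9.
At the standard offset (UTC−01:00), 02:32 UTC − 1h = 01:32 Ishur Sector standard time.
The standard-time date in Ishur Sector, November 6, 2027, is outside the daylight-saving period (7 February – 9 October), so Ishur Sector is on standard time, UTC−01:00.
02:32 UTC − 1h = 01:32 local.

01:32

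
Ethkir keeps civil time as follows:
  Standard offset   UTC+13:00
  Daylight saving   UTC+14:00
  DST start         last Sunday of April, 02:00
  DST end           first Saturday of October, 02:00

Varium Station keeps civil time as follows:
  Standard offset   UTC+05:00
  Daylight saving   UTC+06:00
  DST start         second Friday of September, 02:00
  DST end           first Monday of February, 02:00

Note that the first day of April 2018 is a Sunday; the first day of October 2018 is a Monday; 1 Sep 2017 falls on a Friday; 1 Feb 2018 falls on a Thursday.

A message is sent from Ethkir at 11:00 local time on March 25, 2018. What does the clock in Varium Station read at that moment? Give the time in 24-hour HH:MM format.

1 April 2018 is a Sunday, so Sundays fall on 1, 8, 15, 22, 29; the last is April 29.
1 October 2018 is a Monday, so the first Saturday is October 6.
March 25, 2018 does not fall between 29 April and 6 October, so daylight saving is not in effect and Ethkir is at UTC+13:00.
11:00 Ethkir − 13h = 22:00 UTC (rolling into the previous day, 24 March 2018).
1 September 2017 is a Friday, so the first Friday is September 1 and the second is September 8.
1 February 2018 is a Thursday, so the first Monday is February 5.
At the standard offset (UTC+05:00), 22:00 UTC + 5h = 03:00 Varium Station standard time (rolling into the next day, 25 March 2018).
The standard-time date in Varium Station, March 25, 2018, does not fall between 8 September 2017 and 5 February 2018, so daylight saving is not in effect and Varium Station is at UTC+05:00.
22:00 UTC + 5h = 03:00 Varium Station (rolling into the next day, 25 March 2018).

03:00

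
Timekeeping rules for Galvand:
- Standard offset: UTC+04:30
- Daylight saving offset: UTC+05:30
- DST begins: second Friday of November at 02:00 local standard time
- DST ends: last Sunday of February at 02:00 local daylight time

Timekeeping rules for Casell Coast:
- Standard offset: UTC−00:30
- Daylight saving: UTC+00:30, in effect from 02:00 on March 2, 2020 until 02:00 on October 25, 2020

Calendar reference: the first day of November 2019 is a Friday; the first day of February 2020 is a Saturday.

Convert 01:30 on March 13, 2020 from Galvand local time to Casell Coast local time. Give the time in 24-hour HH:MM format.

21:30

1 November 2019 is a Friday, so the first Friday is November 1 and the second is November 8.
1 February 2020 is a Saturday, so Sundays fall on 2, 9, 16, 23; the last is February 23.
March 13, 2020 is outside the daylight-saving period (8 November 2019 – 23 February 2020), so Galvand is on standard time, UTC+04:30.
01:30 Galvand − 4h30m = 21:00 UTC (rolling into the previous day, 12 March 2020).
At the standard offset (UTC−00:30), 21:00 UTC − 0h30m = 20:30 Casell Coast standard time.
The standard-time date in Casell Coast, March 12, 2020, falls between 2 March and 25 October, so daylight saving is in effect and Casell Coast is at UTC+00:30.
21:00 UTC + 0h30m = 21:30 Casell Coast.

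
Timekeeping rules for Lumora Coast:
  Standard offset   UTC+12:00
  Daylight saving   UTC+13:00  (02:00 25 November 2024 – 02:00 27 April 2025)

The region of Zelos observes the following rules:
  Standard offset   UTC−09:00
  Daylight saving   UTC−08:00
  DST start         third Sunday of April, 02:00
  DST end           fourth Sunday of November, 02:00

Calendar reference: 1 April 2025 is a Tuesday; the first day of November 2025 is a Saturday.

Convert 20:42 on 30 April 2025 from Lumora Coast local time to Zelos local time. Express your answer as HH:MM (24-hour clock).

Daylight saving runs 25 November 2024 – 27 April 2025; 30 April 2025 is outside that window, so Lumora Coast is on standard time at UTC+12:00.
20:42 Lumora Coast − 12h = 08:42 UTC.
1 April 2025 is a Tuesday, so the first Sunday is April 6 and the third is April 20.
1 November 2025 is a Saturday, so the first Sunday is November 2 and the fourth is November 23.
At the standard offset (UTC−09:00), 08:42 UTC − 9h = 23:42 Zelos standard time (rolling into the previous day, 29 April 2025).
The standard-time date in Zelos, 29 April 2025, falls between 20 April and 23 November, so daylight saving is in effect and Zelos is at UTC−08:00.
08:42 UTC − 8h = 00:42 Zelos.

00:42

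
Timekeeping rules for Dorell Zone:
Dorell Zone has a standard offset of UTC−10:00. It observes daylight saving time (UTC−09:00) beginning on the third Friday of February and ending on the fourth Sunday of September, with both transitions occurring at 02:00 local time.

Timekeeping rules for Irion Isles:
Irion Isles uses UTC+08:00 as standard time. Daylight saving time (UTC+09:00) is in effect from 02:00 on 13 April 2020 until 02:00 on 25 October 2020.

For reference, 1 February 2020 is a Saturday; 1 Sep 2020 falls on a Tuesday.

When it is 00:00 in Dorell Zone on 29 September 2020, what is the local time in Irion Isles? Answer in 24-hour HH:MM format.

19:00

1 February 2020 is a Saturday, so the first Friday is February 7 and the third is February 21.
1 September 2020 is a Tuesday, so the first Sunday is September 6 and the fourth is September 27.
29 September 2020 does not fall between 21 February and 27 September, so daylight saving is not in effect and Dorell Zone is at UTC−10:00.
00:00 Dorell Zone + 10h = 10:00 UTC.
At the standard offset (UTC+08:00), 10:00 UTC + 8h = 18:00 Irion Isles standard time.
The standard-time date in Irion Isles, 29 September 2020, lies within the daylight-saving period (13 April – 25 October), so Irion Isles is on daylight time, UTC+09:00.
10:00 UTC + 9h = 19:00 Irion Isles.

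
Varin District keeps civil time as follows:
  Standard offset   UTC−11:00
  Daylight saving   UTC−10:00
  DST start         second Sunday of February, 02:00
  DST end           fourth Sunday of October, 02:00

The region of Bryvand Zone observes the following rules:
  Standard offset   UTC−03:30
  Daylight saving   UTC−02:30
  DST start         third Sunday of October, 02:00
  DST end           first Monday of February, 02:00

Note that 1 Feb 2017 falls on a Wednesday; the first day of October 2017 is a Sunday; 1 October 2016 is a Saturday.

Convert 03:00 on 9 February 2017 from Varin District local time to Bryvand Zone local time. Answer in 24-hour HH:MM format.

1 February 2017 is a Wednesday, so the first Sunday is February 5 and the second is February 12.
1 October 2017 is a Sunday, so the first Sunday is October 1 and the fourth is October 22.
9 February 2017 does not fall between 12 February and 22 October, so daylight saving is not in effect and Varin District is at UTC−11:00.
03:00 Varin District + 11h = 14:00 UTC.
1 October 2016 is a Saturday, so the first Sunday is October 2 and the third is October 16.
1 February 2017 is a Wednesday, so the first Monday is February 6.
At the standard offset (UTC−03:30), 14:00 UTC − 3h30m = 10:30 Bryvand Zone standard time.
Daylight saving runs 16 October 2016 – 6 February 2017; the standard-time date in Bryvand Zone, 9 February 2017, is outside that window, so Bryvand Zone is on standard time at UTC−03:30.
14:00 UTC − 3h30m = 10:30 Bryvand Zone.

10:30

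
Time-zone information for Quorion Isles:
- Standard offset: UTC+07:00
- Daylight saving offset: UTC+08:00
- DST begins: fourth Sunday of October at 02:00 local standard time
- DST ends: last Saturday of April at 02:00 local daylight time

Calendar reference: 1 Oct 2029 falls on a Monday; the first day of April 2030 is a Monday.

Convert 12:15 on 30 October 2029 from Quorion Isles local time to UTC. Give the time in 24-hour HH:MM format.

1 October 2029 is a Monday, so the first Sunday is October 7 and the fourth is October 28.
1 April 2030 is a Monday, so Saturdays fall on 6, 13, 20, 27; the last is April 27.
Daylight saving runs 28 October 2029 – 27 April 2030; 30 October 2029 is inside that window, so Quorion Isles is at UTC+08:00.
12:15 local − 8h = 04:15 UTC.

04:15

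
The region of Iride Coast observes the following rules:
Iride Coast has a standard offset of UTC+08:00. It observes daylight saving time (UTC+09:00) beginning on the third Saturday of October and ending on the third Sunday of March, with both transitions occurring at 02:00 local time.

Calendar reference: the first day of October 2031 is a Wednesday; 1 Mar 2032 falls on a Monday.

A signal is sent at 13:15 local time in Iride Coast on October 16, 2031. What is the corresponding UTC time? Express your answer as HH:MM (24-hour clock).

1 October 2031 is a Wednesday, so the first Saturday is October 4 and the third is October 18.
1 March 2032 is a Monday, so the first Sunday is March 7 and the third is March 21.
Daylight saving runs 18 October 2031 – 21 March 2032; October 16, 2031 is outside that window, so Iride Coast is on standard time at UTC+08:00.
13:15 local − 8h = 05:15 UTC.

05:15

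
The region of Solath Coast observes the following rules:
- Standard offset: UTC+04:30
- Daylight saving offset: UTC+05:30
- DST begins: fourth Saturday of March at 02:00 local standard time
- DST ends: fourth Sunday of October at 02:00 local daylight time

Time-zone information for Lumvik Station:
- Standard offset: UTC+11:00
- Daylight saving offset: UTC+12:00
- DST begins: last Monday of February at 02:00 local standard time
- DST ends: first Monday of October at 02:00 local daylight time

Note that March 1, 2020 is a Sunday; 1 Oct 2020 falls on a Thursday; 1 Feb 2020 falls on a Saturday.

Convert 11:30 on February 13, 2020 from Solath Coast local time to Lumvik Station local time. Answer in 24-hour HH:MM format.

1 March 2020 is a Sunday, so the first Saturday is March 7 and the fourth is March 28.
1 October 2020 is a Thursday, so the first Sunday is October 4 and the fourth is October 25.
February 13, 2020 is outside the daylight-saving period (28 March – 25 October), so Solath Coast is on standard time, UTC+04:30.
11:30 Solath Coast − 4h30m = 07:00 UTC.
1 February 2020 is a Saturday, so Mondays fall on 3, 10, 17, 24; the last is February 24.
1 October 2020 is a Thursday, so the first Monday is October 5.
At the standard offset (UTC+11:00), 07:00 UTC + 11h = 18:00 Lumvik Station standard time.
Daylight saving runs 24 February – 5 October; the standard-time date in Lumvik Station, February 13, 2020, is outside that window, so Lumvik Station is on standard time at UTC+11:00.
07:00 UTC + 11h = 18:00 Lumvik Station.

18:00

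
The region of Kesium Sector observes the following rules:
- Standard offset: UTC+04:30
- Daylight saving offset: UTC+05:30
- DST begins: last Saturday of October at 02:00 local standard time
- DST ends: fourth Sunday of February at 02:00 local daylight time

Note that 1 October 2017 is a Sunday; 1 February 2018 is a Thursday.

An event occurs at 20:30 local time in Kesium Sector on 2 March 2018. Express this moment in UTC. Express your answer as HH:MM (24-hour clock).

1 October 2017 is a Sunday, so Saturdays fall on 7, 14, 21, 28; the last is October 28.
1 February 2018 is a Thursday, so the first Sunday is February 4 and the fourth is February 25.
Daylight saving runs 28 October 2017 – 25 February 2018; 2 March 2018 is outside that window, so Kesium Sector is on standard time at UTC+04:30.
20:30 local − 4h30m = 16:00 UTC.

16:00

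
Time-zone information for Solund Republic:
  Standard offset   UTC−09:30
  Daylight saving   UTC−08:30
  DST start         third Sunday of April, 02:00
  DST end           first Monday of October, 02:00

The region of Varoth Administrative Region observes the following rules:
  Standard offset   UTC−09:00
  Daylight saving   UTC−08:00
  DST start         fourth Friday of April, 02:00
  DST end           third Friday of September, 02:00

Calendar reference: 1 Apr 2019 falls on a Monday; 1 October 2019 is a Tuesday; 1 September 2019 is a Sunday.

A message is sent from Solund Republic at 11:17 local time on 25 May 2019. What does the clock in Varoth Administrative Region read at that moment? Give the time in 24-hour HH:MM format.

1 April 2019 is a Monday, so the first Sunday is April 7 and the third is April 21.
1 October 2019 is a Tuesday, so the first Monday is October 7.
Daylight saving runs 21 April – 7 October; 25 May 2019 is inside that window, so Solund Republic is at UTC−08:30.
11:17 Solund Republic + 8h30m = 19:47 UTC.
1 April 2019 is a Monday, so the first Friday is April 5 and the fourth is April 26.
1 September 2019 is a Sunday, so the first Friday is September 6 and the third is September 20.
At the standard offset (UTC−09:00), 19:47 UTC − 9h = 10:47 Varoth Administrative Region standard time.
The standard-time date in Varoth Administrative Region, 25 May 2019, lies within the daylight-saving period (26 April – 20 September), so Varoth Administrative Region is on daylight time, UTC−08:00.
19:47 UTC − 8h = 11:47 Varoth Administrative Region.

11:47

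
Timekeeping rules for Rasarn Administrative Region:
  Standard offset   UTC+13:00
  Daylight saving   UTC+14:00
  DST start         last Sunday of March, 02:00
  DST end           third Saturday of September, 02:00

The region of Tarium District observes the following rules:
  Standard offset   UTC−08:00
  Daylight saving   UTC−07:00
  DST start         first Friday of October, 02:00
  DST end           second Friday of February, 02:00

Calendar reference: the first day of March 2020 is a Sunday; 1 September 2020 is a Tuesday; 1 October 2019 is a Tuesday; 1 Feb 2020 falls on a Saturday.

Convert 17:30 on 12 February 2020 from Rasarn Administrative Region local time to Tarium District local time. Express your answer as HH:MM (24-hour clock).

21:30

1 March 2020 is a Sunday, so Sundays fall on 1, 8, 15, 22, 29; the last is March 29.
1 September 2020 is a Tuesday, so the first Saturday is September 5 and the third is September 19.
Daylight saving runs 29 March – 19 September; 12 February 2020 is outside that window, so Rasarn Administrative Region is on standard time at UTC+13:00.
17:30 Rasarn Administrative Region − 13h = 04:30 UTC.
1 October 2019 is a Tuesday, so the first Friday is October 4.
1 February 2020 is a Saturday, so the first Friday is February 7 and the second is February 14.
At the standard offset (UTC−08:00), 04:30 UTC − 8h = 20:30 Tarium District standard time (rolling into the previous day, 11 February 2020).
The standard-time date in Tarium District, 11 February 2020, falls between 4 October 2019 and 14 February 2020, so daylight saving is in effect and Tarium District is at UTC−07:00.
04:30 UTC − 7h = 21:30 Tarium District (rolling into the previous day, 11 February 2020).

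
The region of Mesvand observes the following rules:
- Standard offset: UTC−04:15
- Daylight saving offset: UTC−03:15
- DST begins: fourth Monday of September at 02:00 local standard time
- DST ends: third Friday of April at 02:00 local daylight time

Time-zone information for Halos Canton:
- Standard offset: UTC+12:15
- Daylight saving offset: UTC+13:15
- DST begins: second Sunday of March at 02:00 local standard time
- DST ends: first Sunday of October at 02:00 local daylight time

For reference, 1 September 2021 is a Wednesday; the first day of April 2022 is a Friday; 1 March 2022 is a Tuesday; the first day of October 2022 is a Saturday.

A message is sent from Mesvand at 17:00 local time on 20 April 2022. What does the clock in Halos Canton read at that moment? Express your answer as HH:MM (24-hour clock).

10:30

1 September 2021 is a Wednesday, so the first Monday is September 6 and the fourth is September 27.
1 April 2022 is a Friday, so the first Friday is April 1 and the third is April 15.
Daylight saving runs 27 September 2021 – 15 April 2022; 20 April 2022 is outside that window, so Mesvand is on standard time at UTC−04:15.
17:00 Mesvand + 4h15m = 21:15 UTC.
1 March 2022 is a Tuesday, so the first Sunday is March 6 and the second is March 13.
1 October 2022 is a Saturday, so the first Sunday is October 2.
At the standard offset (UTC+12:15), 21:15 UTC + 12h15m = 09:30 Halos Canton standard time (rolling into the next day, 21 April 2022).
The standard-time date in Halos Canton, 21 April 2022, lies within the daylight-saving period (13 March – 2 October), so Halos Canton is on daylight time, UTC+13:15.
21:15 UTC + 13h15m = 10:30 Halos Canton (rolling into the next day, 21 April 2022).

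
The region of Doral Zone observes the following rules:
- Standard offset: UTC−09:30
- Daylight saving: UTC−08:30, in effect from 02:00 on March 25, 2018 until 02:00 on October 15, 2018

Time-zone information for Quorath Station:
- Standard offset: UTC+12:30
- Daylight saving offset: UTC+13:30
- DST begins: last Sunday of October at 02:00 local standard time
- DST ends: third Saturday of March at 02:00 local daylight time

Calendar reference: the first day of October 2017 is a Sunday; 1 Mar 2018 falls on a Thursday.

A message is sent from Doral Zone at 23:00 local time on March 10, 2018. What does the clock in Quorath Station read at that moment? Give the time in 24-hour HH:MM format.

22:00

Daylight saving runs 25 March – 15 October; March 10, 2018 is outside that window, so Doral Zone is on standard time at UTC−09:30.
23:00 Doral Zone + 9h30m = 08:30 UTC (rolling into the next day, 11 March 2018).
1 October 2017 is a Sunday, so Sundays fall on 1, 8, 15, 22, 29; the last is October 29.
1 March 2018 is a Thursday, so the first Saturday is March 3 and the third is March 17.
At the standard offset (UTC+12:30), 08:30 UTC + 12h30m = 21:00 Quorath Station standard time.
Daylight saving runs 29 October 2017 – 17 March 2018; the standard-time date in Quorath Station, March 11, 2018, is inside that window, so Quorath Station is at UTC+13:30.
08:30 UTC + 13h30m = 22:00 Quorath Station.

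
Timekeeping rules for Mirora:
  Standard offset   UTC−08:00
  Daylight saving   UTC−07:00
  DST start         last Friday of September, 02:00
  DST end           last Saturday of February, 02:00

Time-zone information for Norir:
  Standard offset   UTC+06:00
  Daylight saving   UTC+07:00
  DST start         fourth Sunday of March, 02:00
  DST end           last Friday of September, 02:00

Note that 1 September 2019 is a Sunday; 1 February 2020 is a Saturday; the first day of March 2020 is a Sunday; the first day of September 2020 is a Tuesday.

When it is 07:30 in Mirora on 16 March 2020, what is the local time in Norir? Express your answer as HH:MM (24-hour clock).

1 September 2019 is a Sunday, so Fridays fall on 6, 13, 20, 27; the last is September 27.
1 February 2020 is a Saturday, so Saturdays fall on 1, 8, 15, 22, 29; the last is February 29.
16 March 2020 does not fall between 27 September 2019 and 29 February 2020, so daylight saving is not in effect and Mirora is at UTC−08:00.
07:30 Mirora + 8h = 15:30 UTC.
1 March 2020 is a Sunday, so the first Sunday is March 1 and the fourth is March 22.
1 September 2020 is a Tuesday, so Fridays fall on 4, 11, 18, 25; the last is September 25.
At the standard offset (UTC+06:00), 15:30 UTC + 6h = 21:30 Norir standard time.
Daylight saving runs 22 March – 25 September; the standard-time date in Norir, 16 March 2020, is outside that window, so Norir is on standard time at UTC+06:00.
15:30 UTC + 6h = 21:30 Norir.

21:30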